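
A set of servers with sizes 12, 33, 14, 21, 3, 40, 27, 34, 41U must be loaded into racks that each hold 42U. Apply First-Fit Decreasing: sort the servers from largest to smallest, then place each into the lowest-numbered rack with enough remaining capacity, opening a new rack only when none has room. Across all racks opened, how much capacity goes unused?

27

Sorted descending: 41, 40, 34, 33, 27, 21, 14, 12, 3.
Put 41U in rack 1; 1U remain.
Put 40U in rack 2; 2U remain.
Put 34U in rack 3; 8U remain.
Put 33U in rack 4; 9U remain.
Put 27U in rack 5; 15U remain.
Put 21U in rack 6; 21U remain.
Put 14U in rack 5; 1U remain.
Put 12U in rack 6; 9U remain.
Put 3U in rack 3; 5U remain.
6 racks × 42U = 252U; used 225U; unused 27U.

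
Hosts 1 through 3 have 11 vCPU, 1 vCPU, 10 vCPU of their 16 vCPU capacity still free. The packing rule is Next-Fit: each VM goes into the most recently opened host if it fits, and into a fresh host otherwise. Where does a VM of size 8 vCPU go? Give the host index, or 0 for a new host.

3

Next-Fit only looks at host 3, which has 10 vCPU free.
8 vCPU fits there.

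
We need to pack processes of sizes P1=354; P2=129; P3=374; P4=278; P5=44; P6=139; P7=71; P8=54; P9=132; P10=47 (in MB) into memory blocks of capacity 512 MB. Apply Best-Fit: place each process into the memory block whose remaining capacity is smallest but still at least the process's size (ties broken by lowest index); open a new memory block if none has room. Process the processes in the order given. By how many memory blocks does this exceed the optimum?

0

Best-Fit: [354,129] [374,44,71] [278,139,54] [132,47] → 4 memory blocks.
Total size 1622 MB; any packing needs at least ⌈1622/512⌉ = 4 memory blocks.
So 4 is already optimal.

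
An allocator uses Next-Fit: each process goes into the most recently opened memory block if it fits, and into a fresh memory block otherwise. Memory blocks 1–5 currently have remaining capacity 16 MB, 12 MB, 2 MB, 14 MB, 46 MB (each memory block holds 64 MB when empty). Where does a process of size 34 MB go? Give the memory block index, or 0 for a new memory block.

Next-Fit only looks at memory block 5, which has 46 MB free.
34 MB fits there.

5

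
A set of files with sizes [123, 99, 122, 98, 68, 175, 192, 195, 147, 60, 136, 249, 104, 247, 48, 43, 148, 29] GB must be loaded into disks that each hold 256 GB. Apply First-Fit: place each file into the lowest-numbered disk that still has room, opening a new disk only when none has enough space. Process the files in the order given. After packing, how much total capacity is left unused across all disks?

disk 1: place 123 GB, 133 GB left
disk 1: place 99 GB, 34 GB left
disk 2: place 122 GB, 134 GB left
disk 2: place 98 GB, 36 GB left
disk 3: place 68 GB, 188 GB left
disk 3: place 175 GB, 13 GB left
disk 4: place 192 GB, 64 GB left
disk 5: place 195 GB, 61 GB left
disk 6: place 147 GB, 109 GB left
disk 4: place 60 GB, 4 GB left
disk 7: place 136 GB, 120 GB left
disk 8: place 249 GB, 7 GB left
disk 6: place 104 GB, 5 GB left
disk 9: place 247 GB, 9 GB left
disk 5: place 48 GB, 13 GB left
disk 7: place 43 GB, 77 GB left
disk 10: place 148 GB, 108 GB left
disk 1: place 29 GB, 5 GB left
10 disks × 256 GB = 2560 GB; used 2283 GB; unused 277 GB.

277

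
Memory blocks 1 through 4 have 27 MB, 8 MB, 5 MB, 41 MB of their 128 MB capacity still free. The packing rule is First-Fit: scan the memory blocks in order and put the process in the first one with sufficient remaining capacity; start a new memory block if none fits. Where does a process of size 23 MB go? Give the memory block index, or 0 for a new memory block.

1

Memory blocks with room: memory block 1 (27 MB), memory block 4 (41 MB).
The first with room is memory block 1.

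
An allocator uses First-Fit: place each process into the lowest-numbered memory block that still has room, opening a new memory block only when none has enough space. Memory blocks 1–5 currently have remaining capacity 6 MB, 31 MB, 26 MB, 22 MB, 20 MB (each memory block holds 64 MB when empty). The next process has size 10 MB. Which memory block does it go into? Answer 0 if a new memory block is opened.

2

Memory blocks with room: memory block 2 (31 MB), memory block 3 (26 MB), memory block 4 (22 MB), memory block 5 (20 MB).
The first with room is memory block 2.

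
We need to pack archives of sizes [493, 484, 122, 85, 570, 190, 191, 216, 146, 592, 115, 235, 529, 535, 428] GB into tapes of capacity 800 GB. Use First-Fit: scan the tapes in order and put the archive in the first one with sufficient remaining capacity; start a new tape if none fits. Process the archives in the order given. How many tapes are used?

8 tapes

493 GB → tape 1 (remaining 307 GB)
484 GB → tape 2 (remaining 316 GB)
122 GB → tape 1 (remaining 185 GB)
85 GB → tape 1 (remaining 100 GB)
570 GB → tape 3 (remaining 230 GB)
190 GB → tape 2 (remaining 126 GB)
191 GB → tape 3 (remaining 39 GB)
216 GB → tape 4 (remaining 584 GB)
146 GB → tape 4 (remaining 438 GB)
592 GB → tape 5 (remaining 208 GB)
115 GB → tape 2 (remaining 11 GB)
235 GB → tape 4 (remaining 203 GB)
529 GB → tape 6 (remaining 271 GB)
535 GB → tape 7 (remaining 265 GB)
428 GB → tape 8 (remaining 372 GB)
Final tapes: [493,122,85] [484,190,115] [570,191] [216,146,235] [592] [529] [535] [428].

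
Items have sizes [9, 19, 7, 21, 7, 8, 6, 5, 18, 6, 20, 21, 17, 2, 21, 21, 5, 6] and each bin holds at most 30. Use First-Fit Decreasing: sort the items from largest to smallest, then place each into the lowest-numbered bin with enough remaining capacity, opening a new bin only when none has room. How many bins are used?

8

Sorted descending: 21, 21, 21, 21, 20, 19, 18, 17, 9, 8, 7, 7, 6, 6, 6, 5, 5, 2.
Put 21 in bin 1; 9 remain.
Put 21 in bin 2; 9 remain.
Put 21 in bin 3; 9 remain.
Put 21 in bin 4; 9 remain.
Put 20 in bin 5; 10 remain.
Put 19 in bin 6; 11 remain.
Put 18 in bin 7; 12 remain.
Put 17 in bin 8; 13 remain.
Put 9 in bin 1; 0 remain.
Put 8 in bin 2; 1 remain.
Put 7 in bin 3; 2 remain.
Put 7 in bin 4; 2 remain.
Put 6 in bin 5; 4 remain.
Put 6 in bin 6; 5 remain.
Put 6 in bin 7; 6 remain.
Put 5 in bin 6; 0 remain.
Put 5 in bin 7; 1 remain.
Put 2 in bin 3; 0 remain.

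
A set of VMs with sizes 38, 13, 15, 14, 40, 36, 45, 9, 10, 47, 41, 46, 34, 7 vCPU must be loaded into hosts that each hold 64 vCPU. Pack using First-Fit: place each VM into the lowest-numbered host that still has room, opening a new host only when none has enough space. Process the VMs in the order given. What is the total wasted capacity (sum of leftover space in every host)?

Put 38 vCPU in host 1; 26 vCPU remain.
Put 13 vCPU in host 1; 13 vCPU remain.
Put 15 vCPU in host 2; 49 vCPU remain.
Put 14 vCPU in host 2; 35 vCPU remain.
Put 40 vCPU in host 3; 24 vCPU remain.
Put 36 vCPU in host 4; 28 vCPU remain.
Put 45 vCPU in host 5; 19 vCPU remain.
Put 9 vCPU in host 1; 4 vCPU remain.
Put 10 vCPU in host 2; 25 vCPU remain.
Put 47 vCPU in host 6; 17 vCPU remain.
Put 41 vCPU in host 7; 23 vCPU remain.
Put 46 vCPU in host 8; 18 vCPU remain.
Put 34 vCPU in host 9; 30 vCPU remain.
Put 7 vCPU in host 2; 18 vCPU remain.
9 hosts × 64 vCPU = 576 vCPU; used 395 vCPU; unused 181 vCPU.

181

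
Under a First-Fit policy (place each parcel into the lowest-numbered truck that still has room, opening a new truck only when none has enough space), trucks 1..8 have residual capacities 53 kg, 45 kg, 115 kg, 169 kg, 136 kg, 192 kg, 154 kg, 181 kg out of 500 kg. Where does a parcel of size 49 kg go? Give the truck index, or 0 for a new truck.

Trucks with room: truck 1 (53 kg), truck 3 (115 kg), truck 4 (169 kg), truck 5 (136 kg), truck 6 (192 kg), truck 7 (154 kg), truck 8 (181 kg).
The first with room is truck 1.

1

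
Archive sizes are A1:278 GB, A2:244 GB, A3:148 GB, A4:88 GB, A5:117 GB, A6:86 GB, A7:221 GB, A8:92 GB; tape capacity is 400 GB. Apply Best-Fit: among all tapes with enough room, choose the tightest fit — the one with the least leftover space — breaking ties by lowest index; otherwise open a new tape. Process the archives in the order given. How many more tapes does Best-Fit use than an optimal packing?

Best-Fit: [278,88] [244,148] [117,86] [221,92] → 4 tapes.
Total size 1274 GB; any packing needs at least ⌈1274/400⌉ = 4 tapes.
So 4 is already optimal.

0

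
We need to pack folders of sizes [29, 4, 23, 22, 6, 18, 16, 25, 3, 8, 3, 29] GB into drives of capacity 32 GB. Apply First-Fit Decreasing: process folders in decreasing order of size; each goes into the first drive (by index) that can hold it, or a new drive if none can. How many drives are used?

7

Sorted descending: 29, 29, 25, 23, 22, 18, 16, 8, 6, 4, 3, 3.
Put 29 GB in drive 1; 3 GB remain.
Put 29 GB in drive 2; 3 GB remain.
Put 25 GB in drive 3; 7 GB remain.
Put 23 GB in drive 4; 9 GB remain.
Put 22 GB in drive 5; 10 GB remain.
Put 18 GB in drive 6; 14 GB remain.
Put 16 GB in drive 7; 16 GB remain.
Put 8 GB in drive 4; 1 GB remain.
Put 6 GB in drive 3; 1 GB remain.
Put 4 GB in drive 5; 6 GB remain.
Put 3 GB in drive 1; 0 GB remain.
Put 3 GB in drive 2; 0 GB remain.
Final drives: [29,3] [29,3] [25,6] [23,8] [22,4] [18] [16].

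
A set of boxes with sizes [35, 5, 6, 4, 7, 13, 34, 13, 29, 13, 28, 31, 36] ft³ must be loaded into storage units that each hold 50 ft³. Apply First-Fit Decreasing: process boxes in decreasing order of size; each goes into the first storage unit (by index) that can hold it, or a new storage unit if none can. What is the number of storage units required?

Sorted descending: 36, 35, 34, 31, 29, 28, 13, 13, 13, 7, 6, 5, 4.
36 ft³ → storage unit 1 (remaining 14 ft³)
35 ft³ → storage unit 2 (remaining 15 ft³)
34 ft³ → storage unit 3 (remaining 16 ft³)
31 ft³ → storage unit 4 (remaining 19 ft³)
29 ft³ → storage unit 5 (remaining 21 ft³)
28 ft³ → storage unit 6 (remaining 22 ft³)
13 ft³ → storage unit 1 (remaining 1 ft³)
13 ft³ → storage unit 2 (remaining 2 ft³)
13 ft³ → storage unit 3 (remaining 3 ft³)
7 ft³ → storage unit 4 (remaining 12 ft³)
6 ft³ → storage unit 4 (remaining 6 ft³)
5 ft³ → storage unit 4 (remaining 1 ft³)
4 ft³ → storage unit 5 (remaining 17 ft³)

6 storage units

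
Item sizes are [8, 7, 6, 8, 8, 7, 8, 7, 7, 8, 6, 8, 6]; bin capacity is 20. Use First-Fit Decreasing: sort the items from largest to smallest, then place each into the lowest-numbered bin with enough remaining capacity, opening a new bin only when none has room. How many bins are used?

6

Sorted descending: 8, 8, 8, 8, 8, 8, 7, 7, 7, 7, 6, 6, 6.
8 → bin 1 (remaining 12)
8 → bin 1 (remaining 4)
8 → bin 2 (remaining 12)
8 → bin 2 (remaining 4)
8 → bin 3 (remaining 12)
8 → bin 3 (remaining 4)
7 → bin 4 (remaining 13)
7 → bin 4 (remaining 6)
7 → bin 5 (remaining 13)
7 → bin 5 (remaining 6)
6 → bin 4 (remaining 0)
6 → bin 5 (remaining 0)
6 → bin 6 (remaining 14)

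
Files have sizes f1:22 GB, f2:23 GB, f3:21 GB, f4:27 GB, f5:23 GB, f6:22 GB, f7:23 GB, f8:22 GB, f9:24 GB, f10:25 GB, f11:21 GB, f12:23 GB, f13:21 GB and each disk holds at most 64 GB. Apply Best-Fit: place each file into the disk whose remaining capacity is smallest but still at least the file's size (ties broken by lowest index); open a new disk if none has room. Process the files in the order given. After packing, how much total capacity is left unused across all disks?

151

Put f1 (22 GB) in disk 1; 42 GB remain.
Put f2 (23 GB) in disk 1; 19 GB remain.
Put f3 (21 GB) in disk 2; 43 GB remain.
Put f4 (27 GB) in disk 2; 16 GB remain.
Put f5 (23 GB) in disk 3; 41 GB remain.
Put f6 (22 GB) in disk 3; 19 GB remain.
Put f7 (23 GB) in disk 4; 41 GB remain.
Put f8 (22 GB) in disk 4; 19 GB remain.
Put f9 (24 GB) in disk 5; 40 GB remain.
Put f10 (25 GB) in disk 5; 15 GB remain.
Put f11 (21 GB) in disk 6; 43 GB remain.
Put f12 (23 GB) in disk 6; 20 GB remain.
Put f13 (21 GB) in disk 7; 43 GB remain.
7 disks × 64 GB = 448 GB; used 297 GB; unused 151 GB.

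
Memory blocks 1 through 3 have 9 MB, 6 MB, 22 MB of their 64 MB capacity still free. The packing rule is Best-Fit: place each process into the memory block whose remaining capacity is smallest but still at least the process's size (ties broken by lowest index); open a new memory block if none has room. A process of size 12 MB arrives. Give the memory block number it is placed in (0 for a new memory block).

Memory blocks with room: memory block 3 (22 MB).
Tightest fit is memory block 3 with 22 MB free.

3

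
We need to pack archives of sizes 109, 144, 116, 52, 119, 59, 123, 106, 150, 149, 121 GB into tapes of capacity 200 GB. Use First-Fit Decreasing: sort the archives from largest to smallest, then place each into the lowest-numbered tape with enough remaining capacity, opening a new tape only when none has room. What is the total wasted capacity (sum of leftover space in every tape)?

552

Sorted descending: 150, 149, 144, 123, 121, 119, 116, 109, 106, 59, 52.
Put 150 GB in tape 1; 50 GB remain.
Put 149 GB in tape 2; 51 GB remain.
Put 144 GB in tape 3; 56 GB remain.
Put 123 GB in tape 4; 77 GB remain.
Put 121 GB in tape 5; 79 GB remain.
Put 119 GB in tape 6; 81 GB remain.
Put 116 GB in tape 7; 84 GB remain.
Put 109 GB in tape 8; 91 GB remain.
Put 106 GB in tape 9; 94 GB remain.
Put 59 GB in tape 4; 18 GB remain.
Put 52 GB in tape 3; 4 GB remain.
9 tapes × 200 GB = 1800 GB; used 1248 GB; unused 552 GB.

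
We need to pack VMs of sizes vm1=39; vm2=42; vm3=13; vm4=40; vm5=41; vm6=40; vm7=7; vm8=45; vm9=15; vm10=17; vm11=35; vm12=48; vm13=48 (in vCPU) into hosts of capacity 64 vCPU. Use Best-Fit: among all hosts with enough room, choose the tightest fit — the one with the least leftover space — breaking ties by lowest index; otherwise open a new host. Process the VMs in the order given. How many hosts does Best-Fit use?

host 1: place vm1 (39 vCPU), 25 vCPU left
host 2: place vm2 (42 vCPU), 22 vCPU left
host 2: place vm3 (13 vCPU), 9 vCPU left
host 3: place vm4 (40 vCPU), 24 vCPU left
host 4: place vm5 (41 vCPU), 23 vCPU left
host 5: place vm6 (40 vCPU), 24 vCPU left
host 2: place vm7 (7 vCPU), 2 vCPU left
host 6: place vm8 (45 vCPU), 19 vCPU left
host 6: place vm9 (15 vCPU), 4 vCPU left
host 4: place vm10 (17 vCPU), 6 vCPU left
host 7: place vm11 (35 vCPU), 29 vCPU left
host 8: place vm12 (48 vCPU), 16 vCPU left
host 9: place vm13 (48 vCPU), 16 vCPU left
Final hosts: [39] [42,13,7] [40] [41,17] [40] [45,15] [35] [48] [48].

9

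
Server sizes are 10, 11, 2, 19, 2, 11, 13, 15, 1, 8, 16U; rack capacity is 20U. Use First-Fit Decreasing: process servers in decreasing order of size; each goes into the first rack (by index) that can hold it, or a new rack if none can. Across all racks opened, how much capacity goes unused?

Sorted descending: 19, 16, 15, 13, 11, 11, 10, 8, 2, 2, 1.
19U → rack 1 (remaining 1U)
16U → rack 2 (remaining 4U)
15U → rack 3 (remaining 5U)
13U → rack 4 (remaining 7U)
11U → rack 5 (remaining 9U)
11U → rack 6 (remaining 9U)
10U → rack 7 (remaining 10U)
8U → rack 5 (remaining 1U)
2U → rack 2 (remaining 2U)
2U → rack 2 (remaining 0U)
1U → rack 1 (remaining 0U)
7 racks × 20U = 140U; used 108U; unused 32U.

32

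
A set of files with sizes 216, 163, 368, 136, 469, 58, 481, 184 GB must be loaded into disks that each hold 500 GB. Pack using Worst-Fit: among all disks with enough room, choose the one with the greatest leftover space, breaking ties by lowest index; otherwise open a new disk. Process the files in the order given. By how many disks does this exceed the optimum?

0

Worst-Fit: [216,163] [368] [136,58,184] [469] [481] → 5 disks.
Total size 2075 GB; any packing needs at least ⌈2075/500⌉ = 5 disks.
So 5 is already optimal.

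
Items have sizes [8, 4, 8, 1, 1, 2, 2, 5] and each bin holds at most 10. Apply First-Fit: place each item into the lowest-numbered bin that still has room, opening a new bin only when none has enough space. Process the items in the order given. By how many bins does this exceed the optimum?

First-Fit: [8,1,1] [4,2,2] [8] [5] → 4 bins.
Total size 31; any packing needs at least ⌈31/10⌉ = 4 bins.
So 4 is already optimal.

0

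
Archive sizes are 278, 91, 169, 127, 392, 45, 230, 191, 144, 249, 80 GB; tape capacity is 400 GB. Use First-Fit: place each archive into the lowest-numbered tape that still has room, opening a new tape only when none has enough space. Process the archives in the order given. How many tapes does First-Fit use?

Put 278 GB in tape 1; 122 GB remain.
Put 91 GB in tape 1; 31 GB remain.
Put 169 GB in tape 2; 231 GB remain.
Put 127 GB in tape 2; 104 GB remain.
Put 392 GB in tape 3; 8 GB remain.
Put 45 GB in tape 2; 59 GB remain.
Put 230 GB in tape 4; 170 GB remain.
Put 191 GB in tape 5; 209 GB remain.
Put 144 GB in tape 4; 26 GB remain.
Put 249 GB in tape 6; 151 GB remain.
Put 80 GB in tape 5; 129 GB remain.
Final tapes: [278,91] [169,127,45] [392] [230,144] [191,80] [249].

6 tapes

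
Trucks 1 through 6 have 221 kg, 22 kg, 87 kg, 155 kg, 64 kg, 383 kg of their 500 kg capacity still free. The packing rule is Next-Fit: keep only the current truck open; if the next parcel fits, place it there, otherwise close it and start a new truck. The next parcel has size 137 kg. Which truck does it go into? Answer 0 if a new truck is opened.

Next-Fit only looks at truck 6, which has 383 kg free.
137 kg fits there.

6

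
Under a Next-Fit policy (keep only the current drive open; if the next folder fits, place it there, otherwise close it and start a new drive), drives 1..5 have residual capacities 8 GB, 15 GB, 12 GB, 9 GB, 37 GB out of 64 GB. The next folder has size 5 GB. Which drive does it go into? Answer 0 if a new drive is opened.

Next-Fit only looks at drive 5, which has 37 GB free.
5 GB fits there.

5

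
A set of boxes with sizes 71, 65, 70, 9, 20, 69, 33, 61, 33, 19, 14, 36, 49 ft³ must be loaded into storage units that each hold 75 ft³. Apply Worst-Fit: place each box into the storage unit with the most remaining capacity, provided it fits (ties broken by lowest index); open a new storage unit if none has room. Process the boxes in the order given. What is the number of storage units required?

9

Put 71 ft³ in storage unit 1; 4 ft³ remain.
Put 65 ft³ in storage unit 2; 10 ft³ remain.
Put 70 ft³ in storage unit 3; 5 ft³ remain.
Put 9 ft³ in storage unit 2; 1 ft³ remain.
Put 20 ft³ in storage unit 4; 55 ft³ remain.
Put 69 ft³ in storage unit 5; 6 ft³ remain.
Put 33 ft³ in storage unit 4; 22 ft³ remain.
Put 61 ft³ in storage unit 6; 14 ft³ remain.
Put 33 ft³ in storage unit 7; 42 ft³ remain.
Put 19 ft³ in storage unit 7; 23 ft³ remain.
Put 14 ft³ in storage unit 7; 9 ft³ remain.
Put 36 ft³ in storage unit 8; 39 ft³ remain.
Put 49 ft³ in storage unit 9; 26 ft³ remain.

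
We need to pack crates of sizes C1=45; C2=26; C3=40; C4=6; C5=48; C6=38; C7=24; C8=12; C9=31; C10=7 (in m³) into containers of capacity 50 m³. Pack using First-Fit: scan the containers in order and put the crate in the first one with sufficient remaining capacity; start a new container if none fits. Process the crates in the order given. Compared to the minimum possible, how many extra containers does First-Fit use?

1

First-Fit: [45] [26,6,12] [40,7] [48] [38] [24] [31] → 7 containers.
Total size 277 m³; any packing needs at least ⌈277/50⌉ = 6 containers.
An optimal packing achieves that bound: [48] [45] [40,7] [38,12] [31,6] [26,24] → 6 containers.
Excess: 7 − 6 = 1.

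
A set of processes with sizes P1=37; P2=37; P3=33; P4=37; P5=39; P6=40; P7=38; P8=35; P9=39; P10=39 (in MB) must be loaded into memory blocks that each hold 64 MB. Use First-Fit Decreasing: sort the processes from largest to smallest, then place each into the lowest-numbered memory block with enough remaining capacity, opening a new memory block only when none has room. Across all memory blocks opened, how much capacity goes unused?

Sorted descending: 40, 39, 39, 39, 38, 37, 37, 37, 35, 33.
40 MB → memory block 1 (remaining 24 MB)
39 MB → memory block 2 (remaining 25 MB)
39 MB → memory block 3 (remaining 25 MB)
39 MB → memory block 4 (remaining 25 MB)
38 MB → memory block 5 (remaining 26 MB)
37 MB → memory block 6 (remaining 27 MB)
37 MB → memory block 7 (remaining 27 MB)
37 MB → memory block 8 (remaining 27 MB)
35 MB → memory block 9 (remaining 29 MB)
33 MB → memory block 10 (remaining 31 MB)
10 memory blocks × 64 MB = 640 MB; used 374 MB; unused 266 MB.

266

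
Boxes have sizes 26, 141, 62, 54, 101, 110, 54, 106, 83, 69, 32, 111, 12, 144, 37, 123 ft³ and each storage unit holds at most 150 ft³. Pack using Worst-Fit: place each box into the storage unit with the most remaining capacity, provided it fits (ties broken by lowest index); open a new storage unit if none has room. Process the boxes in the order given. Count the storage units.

storage unit 1: place 26 ft³, 124 ft³ left
storage unit 2: place 141 ft³, 9 ft³ left
storage unit 1: place 62 ft³, 62 ft³ left
storage unit 1: place 54 ft³, 8 ft³ left
storage unit 3: place 101 ft³, 49 ft³ left
storage unit 4: place 110 ft³, 40 ft³ left
storage unit 5: place 54 ft³, 96 ft³ left
storage unit 6: place 106 ft³, 44 ft³ left
storage unit 5: place 83 ft³, 13 ft³ left
storage unit 7: place 69 ft³, 81 ft³ left
storage unit 7: place 32 ft³, 49 ft³ left
storage unit 8: place 111 ft³, 39 ft³ left
storage unit 3: place 12 ft³, 37 ft³ left
storage unit 9: place 144 ft³, 6 ft³ left
storage unit 7: place 37 ft³, 12 ft³ left
storage unit 10: place 123 ft³, 27 ft³ left
Final storage units: [26,62,54] [141] [101,12] [110] [54,83] [106] [69,32,37] [111] [144] [123].

10 storage units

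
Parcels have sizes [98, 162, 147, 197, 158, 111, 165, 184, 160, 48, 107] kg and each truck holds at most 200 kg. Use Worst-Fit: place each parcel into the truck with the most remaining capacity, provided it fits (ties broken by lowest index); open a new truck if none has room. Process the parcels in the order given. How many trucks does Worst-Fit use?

10 trucks

98 kg → truck 1 (remaining 102 kg)
162 kg → truck 2 (remaining 38 kg)
147 kg → truck 3 (remaining 53 kg)
197 kg → truck 4 (remaining 3 kg)
158 kg → truck 5 (remaining 42 kg)
111 kg → truck 6 (remaining 89 kg)
165 kg → truck 7 (remaining 35 kg)
184 kg → truck 8 (remaining 16 kg)
160 kg → truck 9 (remaining 40 kg)
48 kg → truck 1 (remaining 54 kg)
107 kg → truck 10 (remaining 93 kg)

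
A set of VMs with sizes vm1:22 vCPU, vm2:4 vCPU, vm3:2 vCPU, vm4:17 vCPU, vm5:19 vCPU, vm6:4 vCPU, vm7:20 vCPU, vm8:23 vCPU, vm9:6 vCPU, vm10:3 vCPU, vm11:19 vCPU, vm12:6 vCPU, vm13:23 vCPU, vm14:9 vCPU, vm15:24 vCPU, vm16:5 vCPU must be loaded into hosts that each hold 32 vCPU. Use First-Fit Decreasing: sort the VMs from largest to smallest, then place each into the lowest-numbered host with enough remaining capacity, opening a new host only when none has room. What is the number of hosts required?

Sorted descending: 24, 23, 23, 22, 20, 19, 19, 17, 9, 6, 6, 5, 4, 4, 3, 2.
Put 24 vCPU in host 1; 8 vCPU remain.
Put 23 vCPU in host 2; 9 vCPU remain.
Put 23 vCPU in host 3; 9 vCPU remain.
Put 22 vCPU in host 4; 10 vCPU remain.
Put 20 vCPU in host 5; 12 vCPU remain.
Put 19 vCPU in host 6; 13 vCPU remain.
Put 19 vCPU in host 7; 13 vCPU remain.
Put 17 vCPU in host 8; 15 vCPU remain.
Put 9 vCPU in host 2; 0 vCPU remain.
Put 6 vCPU in host 1; 2 vCPU remain.
Put 6 vCPU in host 3; 3 vCPU remain.
Put 5 vCPU in host 4; 5 vCPU remain.
Put 4 vCPU in host 4; 1 vCPU remain.
Put 4 vCPU in host 5; 8 vCPU remain.
Put 3 vCPU in host 3; 0 vCPU remain.
Put 2 vCPU in host 1; 0 vCPU remain.

8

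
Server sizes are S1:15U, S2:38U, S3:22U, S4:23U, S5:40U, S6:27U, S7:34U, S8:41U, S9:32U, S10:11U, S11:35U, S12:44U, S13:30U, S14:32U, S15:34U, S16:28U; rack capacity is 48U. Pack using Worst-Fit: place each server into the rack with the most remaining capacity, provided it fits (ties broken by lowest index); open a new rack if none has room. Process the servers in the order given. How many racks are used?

S1 (15U) → rack 1 (remaining 33U)
S2 (38U) → rack 2 (remaining 10U)
S3 (22U) → rack 1 (remaining 11U)
S4 (23U) → rack 3 (remaining 25U)
S5 (40U) → rack 4 (remaining 8U)
S6 (27U) → rack 5 (remaining 21U)
S7 (34U) → rack 6 (remaining 14U)
S8 (41U) → rack 7 (remaining 7U)
S9 (32U) → rack 8 (remaining 16U)
S10 (11U) → rack 3 (remaining 14U)
S11 (35U) → rack 9 (remaining 13U)
S12 (44U) → rack 10 (remaining 4U)
S13 (30U) → rack 11 (remaining 18U)
S14 (32U) → rack 12 (remaining 16U)
S15 (34U) → rack 13 (remaining 14U)
S16 (28U) → rack 14 (remaining 20U)
Final racks: [15,22] [38] [23,11] [40] [27] [34] [41] [32] [35] [44] [30] [32] [34] [28].

14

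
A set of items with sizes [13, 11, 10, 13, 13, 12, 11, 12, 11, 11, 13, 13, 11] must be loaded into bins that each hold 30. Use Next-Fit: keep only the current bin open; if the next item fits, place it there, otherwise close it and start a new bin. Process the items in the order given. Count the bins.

7

bin 1: place 13, 17 left
bin 1: place 11, 6 left
bin 2: place 10, 20 left
bin 2: place 13, 7 left
bin 3: place 13, 17 left
bin 3: place 12, 5 left
bin 4: place 11, 19 left
bin 4: place 12, 7 left
bin 5: place 11, 19 left
bin 5: place 11, 8 left
bin 6: place 13, 17 left
bin 6: place 13, 4 left
bin 7: place 11, 19 left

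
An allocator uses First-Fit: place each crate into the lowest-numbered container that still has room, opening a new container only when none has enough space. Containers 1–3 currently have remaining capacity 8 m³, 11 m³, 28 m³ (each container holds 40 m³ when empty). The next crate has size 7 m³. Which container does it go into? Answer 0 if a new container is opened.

Containers with room: container 1 (8 m³), container 2 (11 m³), container 3 (28 m³).
The first with room is container 1.

1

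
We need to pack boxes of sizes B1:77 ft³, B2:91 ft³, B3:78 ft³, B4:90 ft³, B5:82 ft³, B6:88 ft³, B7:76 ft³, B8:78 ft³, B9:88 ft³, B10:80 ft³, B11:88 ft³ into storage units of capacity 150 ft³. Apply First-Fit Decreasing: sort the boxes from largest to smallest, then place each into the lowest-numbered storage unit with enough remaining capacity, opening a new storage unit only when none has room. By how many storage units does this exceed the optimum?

0

First-Fit Decreasing: [91] [90] [88] [88] [88] [82] [80] [78] [78] [77] [76] → 11 storage units.
11 boxes exceed 75 ft³ (half the capacity), and no two of those can share a storage unit, so at least 11 storage units are needed.
So 11 is already optimal.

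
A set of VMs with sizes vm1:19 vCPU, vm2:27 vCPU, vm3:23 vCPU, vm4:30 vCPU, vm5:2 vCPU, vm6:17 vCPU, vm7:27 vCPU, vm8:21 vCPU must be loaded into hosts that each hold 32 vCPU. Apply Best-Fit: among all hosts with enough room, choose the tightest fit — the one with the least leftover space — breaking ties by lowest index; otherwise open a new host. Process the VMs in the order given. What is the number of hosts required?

Put vm1 (19 vCPU) in host 1; 13 vCPU remain.
Put vm2 (27 vCPU) in host 2; 5 vCPU remain.
Put vm3 (23 vCPU) in host 3; 9 vCPU remain.
Put vm4 (30 vCPU) in host 4; 2 vCPU remain.
Put vm5 (2 vCPU) in host 4; 0 vCPU remain.
Put vm6 (17 vCPU) in host 5; 15 vCPU remain.
Put vm7 (27 vCPU) in host 6; 5 vCPU remain.
Put vm8 (21 vCPU) in host 7; 11 vCPU remain.
Final hosts: [19] [27] [23] [30,2] [17] [27] [21].

7 hosts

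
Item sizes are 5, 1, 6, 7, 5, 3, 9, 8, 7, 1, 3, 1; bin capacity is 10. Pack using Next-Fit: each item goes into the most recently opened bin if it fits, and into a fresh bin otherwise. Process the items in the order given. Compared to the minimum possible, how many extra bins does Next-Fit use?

2

Next-Fit: [5,1] [6] [7] [5,3] [9] [8] [7,1] [3,1] → 8 bins.
Total size 56; any packing needs at least ⌈56/10⌉ = 6 bins.
An optimal packing achieves that bound: [9,1] [8,1,1] [7,3] [7,3] [6] [5,5] → 6 bins.
Excess: 8 − 6 = 2.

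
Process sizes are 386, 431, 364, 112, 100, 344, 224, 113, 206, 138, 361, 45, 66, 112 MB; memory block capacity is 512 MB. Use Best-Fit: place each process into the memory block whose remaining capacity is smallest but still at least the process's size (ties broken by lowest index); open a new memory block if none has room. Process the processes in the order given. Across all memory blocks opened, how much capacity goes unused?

582

Put 386 MB in memory block 1; 126 MB remain.
Put 431 MB in memory block 2; 81 MB remain.
Put 364 MB in memory block 3; 148 MB remain.
Put 112 MB in memory block 1; 14 MB remain.
Put 100 MB in memory block 3; 48 MB remain.
Put 344 MB in memory block 4; 168 MB remain.
Put 224 MB in memory block 5; 288 MB remain.
Put 113 MB in memory block 4; 55 MB remain.
Put 206 MB in memory block 5; 82 MB remain.
Put 138 MB in memory block 6; 374 MB remain.
Put 361 MB in memory block 6; 13 MB remain.
Put 45 MB in memory block 3; 3 MB remain.
Put 66 MB in memory block 2; 15 MB remain.
Put 112 MB in memory block 7; 400 MB remain.
7 memory blocks × 512 MB = 3584 MB; used 3002 MB; unused 582 MB.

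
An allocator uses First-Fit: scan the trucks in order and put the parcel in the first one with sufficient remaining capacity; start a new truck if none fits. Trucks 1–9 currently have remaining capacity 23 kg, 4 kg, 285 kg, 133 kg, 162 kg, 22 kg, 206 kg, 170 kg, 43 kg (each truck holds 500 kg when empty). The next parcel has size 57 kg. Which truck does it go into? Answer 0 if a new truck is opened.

3

Trucks with room: truck 3 (285 kg), truck 4 (133 kg), truck 5 (162 kg), truck 7 (206 kg), truck 8 (170 kg).
The first with room is truck 3.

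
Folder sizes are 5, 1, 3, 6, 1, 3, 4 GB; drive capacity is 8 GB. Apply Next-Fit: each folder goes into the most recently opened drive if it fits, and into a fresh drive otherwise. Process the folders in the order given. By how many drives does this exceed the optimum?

1

Next-Fit: [5,1] [3] [6,1] [3,4] → 4 drives.
Total size 23 GB; any packing needs at least ⌈23/8⌉ = 3 drives.
An optimal packing achieves that bound: [6,1,1] [5,3] [4,3] → 3 drives.
Excess: 4 − 3 = 1.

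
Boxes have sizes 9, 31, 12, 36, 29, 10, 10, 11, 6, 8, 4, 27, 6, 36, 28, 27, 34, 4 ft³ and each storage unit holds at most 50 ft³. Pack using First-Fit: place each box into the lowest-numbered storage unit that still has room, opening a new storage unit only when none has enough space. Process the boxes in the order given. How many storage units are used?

8

storage unit 1: place 9 ft³, 41 ft³ left
storage unit 1: place 31 ft³, 10 ft³ left
storage unit 2: place 12 ft³, 38 ft³ left
storage unit 2: place 36 ft³, 2 ft³ left
storage unit 3: place 29 ft³, 21 ft³ left
storage unit 1: place 10 ft³, 0 ft³ left
storage unit 3: place 10 ft³, 11 ft³ left
storage unit 3: place 11 ft³, 0 ft³ left
storage unit 4: place 6 ft³, 44 ft³ left
storage unit 4: place 8 ft³, 36 ft³ left
storage unit 4: place 4 ft³, 32 ft³ left
storage unit 4: place 27 ft³, 5 ft³ left
storage unit 5: place 6 ft³, 44 ft³ left
storage unit 5: place 36 ft³, 8 ft³ left
storage unit 6: place 28 ft³, 22 ft³ left
storage unit 7: place 27 ft³, 23 ft³ left
storage unit 8: place 34 ft³, 16 ft³ left
storage unit 4: place 4 ft³, 1 ft³ left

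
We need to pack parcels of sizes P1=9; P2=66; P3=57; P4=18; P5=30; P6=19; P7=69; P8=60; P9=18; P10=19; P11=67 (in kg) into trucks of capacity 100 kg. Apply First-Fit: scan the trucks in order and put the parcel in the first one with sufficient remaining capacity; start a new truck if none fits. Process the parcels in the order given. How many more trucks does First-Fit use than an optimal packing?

0

First-Fit: [9,66,18] [57,30] [19,69] [60,18,19] [67] → 5 trucks.
Total size 432 kg; any packing needs at least ⌈432/100⌉ = 5 trucks.
So 5 is already optimal.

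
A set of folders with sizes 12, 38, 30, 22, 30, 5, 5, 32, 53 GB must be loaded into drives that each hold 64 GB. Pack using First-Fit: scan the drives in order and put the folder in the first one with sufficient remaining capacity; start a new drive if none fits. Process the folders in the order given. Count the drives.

drive 1: place 12 GB, 52 GB left
drive 1: place 38 GB, 14 GB left
drive 2: place 30 GB, 34 GB left
drive 2: place 22 GB, 12 GB left
drive 3: place 30 GB, 34 GB left
drive 1: place 5 GB, 9 GB left
drive 1: place 5 GB, 4 GB left
drive 3: place 32 GB, 2 GB left
drive 4: place 53 GB, 11 GB left
Final drives: [12,38,5,5] [30,22] [30,32] [53].

4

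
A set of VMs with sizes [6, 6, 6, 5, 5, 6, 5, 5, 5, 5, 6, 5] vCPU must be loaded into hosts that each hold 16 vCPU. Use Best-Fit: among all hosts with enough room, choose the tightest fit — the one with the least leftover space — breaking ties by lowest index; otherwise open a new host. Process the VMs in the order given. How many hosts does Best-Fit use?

5

Put 6 vCPU in host 1; 10 vCPU remain.
Put 6 vCPU in host 1; 4 vCPU remain.
Put 6 vCPU in host 2; 10 vCPU remain.
Put 5 vCPU in host 2; 5 vCPU remain.
Put 5 vCPU in host 2; 0 vCPU remain.
Put 6 vCPU in host 3; 10 vCPU remain.
Put 5 vCPU in host 3; 5 vCPU remain.
Put 5 vCPU in host 3; 0 vCPU remain.
Put 5 vCPU in host 4; 11 vCPU remain.
Put 5 vCPU in host 4; 6 vCPU remain.
Put 6 vCPU in host 4; 0 vCPU remain.
Put 5 vCPU in host 5; 11 vCPU remain.
Final hosts: [6,6] [6,5,5] [6,5,5] [5,5,6] [5].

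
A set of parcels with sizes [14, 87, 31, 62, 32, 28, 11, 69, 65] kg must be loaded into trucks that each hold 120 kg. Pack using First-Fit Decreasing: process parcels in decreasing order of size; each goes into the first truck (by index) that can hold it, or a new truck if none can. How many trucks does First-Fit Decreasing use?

4

Sorted descending: 87, 69, 65, 62, 32, 31, 28, 14, 11.
87 kg → truck 1 (remaining 33 kg)
69 kg → truck 2 (remaining 51 kg)
65 kg → truck 3 (remaining 55 kg)
62 kg → truck 4 (remaining 58 kg)
32 kg → truck 1 (remaining 1 kg)
31 kg → truck 2 (remaining 20 kg)
28 kg → truck 3 (remaining 27 kg)
14 kg → truck 2 (remaining 6 kg)
11 kg → truck 3 (remaining 16 kg)
Final trucks: [87,32] [69,31,14] [65,28,11] [62].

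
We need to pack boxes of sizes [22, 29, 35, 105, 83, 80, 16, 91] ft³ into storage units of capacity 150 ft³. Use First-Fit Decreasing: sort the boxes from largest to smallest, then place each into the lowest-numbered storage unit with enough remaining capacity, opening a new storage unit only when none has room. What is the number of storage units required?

Sorted descending: 105, 91, 83, 80, 35, 29, 22, 16.
Put 105 ft³ in storage unit 1; 45 ft³ remain.
Put 91 ft³ in storage unit 2; 59 ft³ remain.
Put 83 ft³ in storage unit 3; 67 ft³ remain.
Put 80 ft³ in storage unit 4; 70 ft³ remain.
Put 35 ft³ in storage unit 1; 10 ft³ remain.
Put 29 ft³ in storage unit 2; 30 ft³ remain.
Put 22 ft³ in storage unit 2; 8 ft³ remain.
Put 16 ft³ in storage unit 3; 51 ft³ remain.

4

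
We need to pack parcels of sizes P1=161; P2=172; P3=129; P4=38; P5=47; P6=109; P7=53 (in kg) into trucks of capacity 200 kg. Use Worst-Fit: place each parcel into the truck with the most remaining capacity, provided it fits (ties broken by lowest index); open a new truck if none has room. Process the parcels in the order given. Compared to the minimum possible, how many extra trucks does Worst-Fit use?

Worst-Fit: [161] [172] [129,38] [47,109] [53] → 5 trucks.
Total size 709 kg; any packing needs at least ⌈709/200⌉ = 4 trucks.
An optimal packing achieves that bound: [172] [161,38] [129,53] [109,47] → 4 trucks.
Excess: 5 − 4 = 1.

1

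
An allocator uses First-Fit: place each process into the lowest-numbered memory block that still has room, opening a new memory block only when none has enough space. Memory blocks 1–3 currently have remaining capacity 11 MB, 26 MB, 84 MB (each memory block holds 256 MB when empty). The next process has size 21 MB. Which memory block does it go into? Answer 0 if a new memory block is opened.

Memory blocks with room: memory block 2 (26 MB), memory block 3 (84 MB).
The first with room is memory block 2.

2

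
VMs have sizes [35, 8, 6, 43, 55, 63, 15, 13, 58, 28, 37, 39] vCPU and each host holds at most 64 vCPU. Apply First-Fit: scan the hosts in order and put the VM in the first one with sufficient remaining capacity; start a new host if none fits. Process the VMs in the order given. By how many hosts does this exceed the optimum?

First-Fit: [35,8,6,15] [43,13] [55] [63] [58] [28] [37] [39] → 8 hosts.
Total size 400 vCPU; any packing needs at least ⌈400/64⌉ = 7 hosts.
An optimal packing achieves that bound: [63] [58,6] [55,8] [43,15] [39,13] [37] [35,28] → 7 hosts.
Excess: 8 − 7 = 1.

1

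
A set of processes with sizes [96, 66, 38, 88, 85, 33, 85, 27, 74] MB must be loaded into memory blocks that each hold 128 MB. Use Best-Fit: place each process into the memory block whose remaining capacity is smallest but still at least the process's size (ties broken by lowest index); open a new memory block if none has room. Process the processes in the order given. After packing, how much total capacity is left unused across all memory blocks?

96 MB → memory block 1 (remaining 32 MB)
66 MB → memory block 2 (remaining 62 MB)
38 MB → memory block 2 (remaining 24 MB)
88 MB → memory block 3 (remaining 40 MB)
85 MB → memory block 4 (remaining 43 MB)
33 MB → memory block 3 (remaining 7 MB)
85 MB → memory block 5 (remaining 43 MB)
27 MB → memory block 1 (remaining 5 MB)
74 MB → memory block 6 (remaining 54 MB)
6 memory blocks × 128 MB = 768 MB; used 592 MB; unused 176 MB.

176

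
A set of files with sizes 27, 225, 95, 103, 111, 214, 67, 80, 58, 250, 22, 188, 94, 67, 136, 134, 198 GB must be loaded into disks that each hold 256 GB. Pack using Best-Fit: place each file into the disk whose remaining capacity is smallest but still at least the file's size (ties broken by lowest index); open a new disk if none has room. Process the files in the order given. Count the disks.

Put 27 GB in disk 1; 229 GB remain.
Put 225 GB in disk 1; 4 GB remain.
Put 95 GB in disk 2; 161 GB remain.
Put 103 GB in disk 2; 58 GB remain.
Put 111 GB in disk 3; 145 GB remain.
Put 214 GB in disk 4; 42 GB remain.
Put 67 GB in disk 3; 78 GB remain.
Put 80 GB in disk 5; 176 GB remain.
Put 58 GB in disk 2; 0 GB remain.
Put 250 GB in disk 6; 6 GB remain.
Put 22 GB in disk 4; 20 GB remain.
Put 188 GB in disk 7; 68 GB remain.
Put 94 GB in disk 5; 82 GB remain.
Put 67 GB in disk 7; 1 GB remain.
Put 136 GB in disk 8; 120 GB remain.
Put 134 GB in disk 9; 122 GB remain.
Put 198 GB in disk 10; 58 GB remain.

10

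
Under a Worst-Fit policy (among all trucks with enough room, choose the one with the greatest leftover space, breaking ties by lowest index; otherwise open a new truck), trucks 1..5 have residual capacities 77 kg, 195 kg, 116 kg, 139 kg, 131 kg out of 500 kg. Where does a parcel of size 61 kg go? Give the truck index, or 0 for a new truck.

Trucks with room: truck 1 (77 kg), truck 2 (195 kg), truck 3 (116 kg), truck 4 (139 kg), truck 5 (131 kg).
Most room is truck 2 with 195 kg free.

2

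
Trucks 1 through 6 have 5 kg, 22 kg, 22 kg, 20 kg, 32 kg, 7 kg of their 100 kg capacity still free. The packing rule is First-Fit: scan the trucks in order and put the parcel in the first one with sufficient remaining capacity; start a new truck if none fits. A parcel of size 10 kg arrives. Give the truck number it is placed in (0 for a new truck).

2

Trucks with room: truck 2 (22 kg), truck 3 (22 kg), truck 4 (20 kg), truck 5 (32 kg).
The first with room is truck 2.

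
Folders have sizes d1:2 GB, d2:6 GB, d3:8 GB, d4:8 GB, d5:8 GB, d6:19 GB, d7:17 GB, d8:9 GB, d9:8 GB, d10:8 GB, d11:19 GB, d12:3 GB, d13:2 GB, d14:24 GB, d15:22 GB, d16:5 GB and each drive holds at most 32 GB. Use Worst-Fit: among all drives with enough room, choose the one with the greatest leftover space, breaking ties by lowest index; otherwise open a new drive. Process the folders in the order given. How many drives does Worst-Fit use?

drive 1: place d1 (2 GB), 30 GB left
drive 1: place d2 (6 GB), 24 GB left
drive 1: place d3 (8 GB), 16 GB left
drive 1: place d4 (8 GB), 8 GB left
drive 1: place d5 (8 GB), 0 GB left
drive 2: place d6 (19 GB), 13 GB left
drive 3: place d7 (17 GB), 15 GB left
drive 3: place d8 (9 GB), 6 GB left
drive 2: place d9 (8 GB), 5 GB left
drive 4: place d10 (8 GB), 24 GB left
drive 4: place d11 (19 GB), 5 GB left
drive 3: place d12 (3 GB), 3 GB left
drive 2: place d13 (2 GB), 3 GB left
drive 5: place d14 (24 GB), 8 GB left
drive 6: place d15 (22 GB), 10 GB left
drive 6: place d16 (5 GB), 5 GB left

6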